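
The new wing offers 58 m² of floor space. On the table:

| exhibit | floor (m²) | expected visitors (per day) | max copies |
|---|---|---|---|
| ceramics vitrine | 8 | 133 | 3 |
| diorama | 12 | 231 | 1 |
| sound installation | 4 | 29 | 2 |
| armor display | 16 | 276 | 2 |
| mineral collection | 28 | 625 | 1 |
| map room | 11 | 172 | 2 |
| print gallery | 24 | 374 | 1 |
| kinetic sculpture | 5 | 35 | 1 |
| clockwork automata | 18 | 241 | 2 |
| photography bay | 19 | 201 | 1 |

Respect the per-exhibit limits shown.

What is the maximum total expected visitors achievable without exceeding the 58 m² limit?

Diorama + armor display + mineral collection uses 56 of the 58 m² and totals 1132.

1132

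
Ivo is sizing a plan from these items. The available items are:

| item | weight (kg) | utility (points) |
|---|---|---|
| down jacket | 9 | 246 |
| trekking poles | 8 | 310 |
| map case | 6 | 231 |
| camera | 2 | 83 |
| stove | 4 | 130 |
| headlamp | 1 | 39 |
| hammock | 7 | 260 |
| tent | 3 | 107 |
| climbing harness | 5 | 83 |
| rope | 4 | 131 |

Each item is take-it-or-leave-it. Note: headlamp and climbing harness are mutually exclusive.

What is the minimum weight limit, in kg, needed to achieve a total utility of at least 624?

Minimise kg subject to total utility ≥ 624.
trekking poles + map case + camera: 624 utility at 16 kg.
No combination under 16 kg hits 624.

16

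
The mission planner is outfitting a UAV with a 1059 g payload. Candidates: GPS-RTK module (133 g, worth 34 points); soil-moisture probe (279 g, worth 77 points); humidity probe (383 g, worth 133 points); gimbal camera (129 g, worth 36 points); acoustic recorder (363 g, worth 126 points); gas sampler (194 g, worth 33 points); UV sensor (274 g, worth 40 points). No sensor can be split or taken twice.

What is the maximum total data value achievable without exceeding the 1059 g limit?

336

Ranking by ratio (data value/g): humidity probe 0.35, acoustic recorder 0.35, gimbal camera 0.28.
Filling by ratio: GPS-RTK module + humidity probe + gimbal camera + acoustic recorder for 329, with 51 g left unused.
The 262 g tied up in GPS-RTK module and gimbal camera is better spent on soil-moisture probe — total rises to 336 (1025 g).
That's the maximum — no swap from here does better than 336.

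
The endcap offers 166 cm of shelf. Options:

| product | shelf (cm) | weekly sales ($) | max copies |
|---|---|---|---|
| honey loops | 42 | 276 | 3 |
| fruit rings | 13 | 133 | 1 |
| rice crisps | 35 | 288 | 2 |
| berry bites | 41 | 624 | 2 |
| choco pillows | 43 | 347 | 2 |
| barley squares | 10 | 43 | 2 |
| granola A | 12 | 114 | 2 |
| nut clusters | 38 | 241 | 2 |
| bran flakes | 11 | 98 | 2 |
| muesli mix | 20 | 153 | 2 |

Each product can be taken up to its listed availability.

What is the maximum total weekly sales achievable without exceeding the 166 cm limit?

Taking the top-ratio products first gives fruit rings + 2×berry bites + 2×granola A + 2×bran flakes + muesli mix for 1958 (161 cm).
Replace bran flakes and muesli mix with rice crisps: the trade gains 37 net, giving 1995 at 165 cm.

1995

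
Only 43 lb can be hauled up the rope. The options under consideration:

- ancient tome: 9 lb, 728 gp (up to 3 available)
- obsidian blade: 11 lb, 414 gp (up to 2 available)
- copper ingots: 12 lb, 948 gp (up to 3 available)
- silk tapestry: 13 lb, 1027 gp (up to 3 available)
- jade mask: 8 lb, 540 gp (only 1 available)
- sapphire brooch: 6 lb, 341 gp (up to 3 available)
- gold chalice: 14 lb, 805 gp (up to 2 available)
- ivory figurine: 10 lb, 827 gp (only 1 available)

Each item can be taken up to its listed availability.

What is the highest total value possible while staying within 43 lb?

3451

Greedy by ratio would take 3×ancient tome + sapphire brooch + ivory figurine: 43 lb used, total 3352.
Replace 2×ancient tome and sapphire brooch with 2×copper ingots: the trade gains 99 net, giving 3451 at 43 lb.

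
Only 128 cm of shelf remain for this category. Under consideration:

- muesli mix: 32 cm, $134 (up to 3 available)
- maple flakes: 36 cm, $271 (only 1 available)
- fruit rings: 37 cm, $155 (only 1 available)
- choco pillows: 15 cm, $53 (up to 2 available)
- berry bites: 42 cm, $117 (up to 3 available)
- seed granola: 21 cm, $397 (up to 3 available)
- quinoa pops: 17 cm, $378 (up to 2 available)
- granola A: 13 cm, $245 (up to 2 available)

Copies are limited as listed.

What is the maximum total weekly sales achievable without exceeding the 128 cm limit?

2437

Best packing: 3×seed granola + 2×quinoa pops + 2×granola A — 123 cm, 2437 total.
That's the maximum — no swap from here does better than 2437.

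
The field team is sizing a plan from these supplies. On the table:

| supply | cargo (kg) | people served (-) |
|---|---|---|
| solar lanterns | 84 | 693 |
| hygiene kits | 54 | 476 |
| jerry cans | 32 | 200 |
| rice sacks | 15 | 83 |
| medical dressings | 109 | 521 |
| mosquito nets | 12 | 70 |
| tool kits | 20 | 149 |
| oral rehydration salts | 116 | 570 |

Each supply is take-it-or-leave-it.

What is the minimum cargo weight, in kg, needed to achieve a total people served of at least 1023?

Need the lightest bundle worth ≥ 1023.
Taking solar lanterns + jerry cans + tool kits gives 1042 (≥ 1023) for 136 kg.
Any bundle with less than 136 kg falls short of 1023.

136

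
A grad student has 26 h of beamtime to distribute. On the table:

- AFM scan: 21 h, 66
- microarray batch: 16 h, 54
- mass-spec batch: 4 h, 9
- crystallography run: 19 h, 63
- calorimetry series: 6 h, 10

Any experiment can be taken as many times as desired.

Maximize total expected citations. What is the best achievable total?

Greedy by ratio would take microarray batch + 2×mass-spec batch: 24 h used, total 72.
Dropping microarray batch and mass-spec batch frees 20 h; slotting in AFM scan (21 h) lifts the total to 75 at 25 h.
Nothing else within 26 h beats 75.

75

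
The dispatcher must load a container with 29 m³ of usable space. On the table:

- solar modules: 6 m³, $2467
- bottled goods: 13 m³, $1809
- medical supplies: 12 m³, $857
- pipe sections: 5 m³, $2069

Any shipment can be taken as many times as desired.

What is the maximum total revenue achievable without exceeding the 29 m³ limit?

The ratio heuristic lands on 5×pipe sections (10345) but leaves 4 m³ idle.
Dropping 4×pipe sections frees 20 m³; slotting in 4×solar modules (24 m³) lifts the total to 11937 at 29 m³.

11937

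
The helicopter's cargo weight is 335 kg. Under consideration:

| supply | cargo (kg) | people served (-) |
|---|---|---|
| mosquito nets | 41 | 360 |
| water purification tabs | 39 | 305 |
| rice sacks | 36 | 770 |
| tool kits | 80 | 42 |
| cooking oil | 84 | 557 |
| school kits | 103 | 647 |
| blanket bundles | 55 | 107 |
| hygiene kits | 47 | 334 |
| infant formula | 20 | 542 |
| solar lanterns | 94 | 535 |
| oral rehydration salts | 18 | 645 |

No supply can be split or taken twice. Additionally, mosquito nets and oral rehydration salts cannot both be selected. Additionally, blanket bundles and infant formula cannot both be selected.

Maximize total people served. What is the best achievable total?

3495

Best packing: rice sacks + cooking oil + school kits + hygiene kits + infant formula + oral rehydration salts — 308 kg, 3495 total.
That's the maximum — no feasible swap from here does better than 3495.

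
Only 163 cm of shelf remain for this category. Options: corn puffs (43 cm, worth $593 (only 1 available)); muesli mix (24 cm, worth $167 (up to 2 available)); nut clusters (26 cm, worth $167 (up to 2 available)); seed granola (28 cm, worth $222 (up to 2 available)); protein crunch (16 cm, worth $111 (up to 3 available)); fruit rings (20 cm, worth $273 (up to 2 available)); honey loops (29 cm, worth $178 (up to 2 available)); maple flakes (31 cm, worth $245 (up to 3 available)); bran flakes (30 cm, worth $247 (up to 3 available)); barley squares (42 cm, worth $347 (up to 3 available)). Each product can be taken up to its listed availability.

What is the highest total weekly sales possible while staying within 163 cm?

Greedy by ratio would take corn puffs + 2×fruit rings + bran flakes + barley squares: 155 cm used, total 1733.
The 72 cm tied up in bran flakes and barley squares is better spent on muesli mix + 2×seed granola — total rises to 1750 (163 cm).
No other feasible combination exceeds 1750.

1750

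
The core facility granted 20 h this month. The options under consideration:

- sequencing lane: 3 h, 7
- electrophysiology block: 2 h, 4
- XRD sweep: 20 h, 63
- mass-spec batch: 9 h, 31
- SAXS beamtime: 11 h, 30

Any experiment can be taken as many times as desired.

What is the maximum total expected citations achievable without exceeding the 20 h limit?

66

Best packing: electrophysiology block + 2×mass-spec batch — 20 h, 66 total.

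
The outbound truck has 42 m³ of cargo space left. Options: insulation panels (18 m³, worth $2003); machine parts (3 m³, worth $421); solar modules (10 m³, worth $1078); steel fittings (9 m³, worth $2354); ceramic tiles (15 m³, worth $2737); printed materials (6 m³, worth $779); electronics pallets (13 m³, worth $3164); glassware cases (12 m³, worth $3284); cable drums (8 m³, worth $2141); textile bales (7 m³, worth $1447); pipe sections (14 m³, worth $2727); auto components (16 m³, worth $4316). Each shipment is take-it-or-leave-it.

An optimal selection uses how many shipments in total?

Best achievable revenue is 10943.
One optimal bundle: steel fittings + electronics pallets + glassware cases + cable drums (42 m³).
Every optimal selection uses 4 shipments.

4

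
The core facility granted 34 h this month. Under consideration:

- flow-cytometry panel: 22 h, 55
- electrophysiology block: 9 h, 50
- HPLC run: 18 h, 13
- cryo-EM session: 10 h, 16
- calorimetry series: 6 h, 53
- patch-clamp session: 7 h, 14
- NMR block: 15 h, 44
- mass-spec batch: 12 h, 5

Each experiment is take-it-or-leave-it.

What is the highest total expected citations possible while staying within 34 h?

147

Ranking by ratio (expected citations/h): calorimetry series 8.83, electrophysiology block 5.56, NMR block 2.93, flow-cytometry panel 2.50.
Best packing: electrophysiology block + calorimetry series + NMR block — 30 h, 147 total.
Next best is electrophysiology block + cryo-EM session + calorimetry series + patch-clamp session at 133 (32 h) — short by 14.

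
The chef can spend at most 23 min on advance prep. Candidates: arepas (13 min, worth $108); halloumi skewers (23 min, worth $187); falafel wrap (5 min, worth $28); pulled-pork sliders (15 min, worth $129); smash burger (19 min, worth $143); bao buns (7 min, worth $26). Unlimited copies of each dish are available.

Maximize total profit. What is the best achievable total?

By profit per min: pulled-pork sliders 8.60, arepas 8.31, halloumi skewers 8.13 lead.
The ratio heuristic lands on falafel wrap + pulled-pork sliders (157) but leaves 3 min idle.
Dropping falafel wrap and pulled-pork sliders frees 20 min; slotting in halloumi skewers (23 min) lifts the total to 187 at 23 min.
That's the maximum — no swap from here does better than 187.

187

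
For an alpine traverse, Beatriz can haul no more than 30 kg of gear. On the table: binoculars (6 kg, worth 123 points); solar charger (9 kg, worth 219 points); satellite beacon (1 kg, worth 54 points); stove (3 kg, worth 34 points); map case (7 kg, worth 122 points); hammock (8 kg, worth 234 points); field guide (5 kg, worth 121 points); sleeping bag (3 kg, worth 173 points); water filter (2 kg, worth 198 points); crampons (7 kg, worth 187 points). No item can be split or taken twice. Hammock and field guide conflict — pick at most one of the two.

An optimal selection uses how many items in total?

Best achievable utility is 1065.
solar charger + satellite beacon + hammock + sleeping bag + water filter + crampons hits 1065 at 30 kg.
Any selection reaching 1065 contains exactly 6 items.

6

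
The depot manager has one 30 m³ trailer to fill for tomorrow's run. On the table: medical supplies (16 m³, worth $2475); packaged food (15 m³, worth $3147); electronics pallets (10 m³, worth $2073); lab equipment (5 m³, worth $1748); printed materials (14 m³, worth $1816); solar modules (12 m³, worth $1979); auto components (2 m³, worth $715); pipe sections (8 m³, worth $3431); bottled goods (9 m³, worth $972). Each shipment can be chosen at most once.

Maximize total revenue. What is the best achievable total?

9041

Packaged food + lab equipment + auto components + pipe sections uses 30 of the 30 m³ and totals 9041.
Every other selection either busts 30 m³ or fails to beat 9041.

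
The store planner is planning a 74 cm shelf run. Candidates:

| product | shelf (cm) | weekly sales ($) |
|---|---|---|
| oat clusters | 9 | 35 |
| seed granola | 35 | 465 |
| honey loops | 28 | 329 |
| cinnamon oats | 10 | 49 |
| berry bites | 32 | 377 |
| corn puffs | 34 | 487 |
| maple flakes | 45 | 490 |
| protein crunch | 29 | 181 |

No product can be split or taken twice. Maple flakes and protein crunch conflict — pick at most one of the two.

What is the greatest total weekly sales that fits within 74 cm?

952

Best packing: seed granola + corn puffs — 69 cm, 952 total.
Every other selection either busts 74 cm or breaks a pairing rule or fails to beat 952.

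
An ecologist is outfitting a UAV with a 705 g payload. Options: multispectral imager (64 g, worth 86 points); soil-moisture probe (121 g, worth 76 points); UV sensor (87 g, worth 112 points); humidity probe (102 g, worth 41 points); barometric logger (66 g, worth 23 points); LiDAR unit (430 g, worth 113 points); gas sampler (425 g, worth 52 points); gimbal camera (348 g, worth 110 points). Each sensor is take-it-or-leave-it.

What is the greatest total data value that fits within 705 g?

407

Ranking by ratio (data value/g): multispectral imager 1.34, UV sensor 1.29, soil-moisture probe 0.63.
Taking the top-ratio sensors first gives multispectral imager + soil-moisture probe + UV sensor + humidity probe + barometric logger for 338 (440 g).
Dropping humidity probe frees 102 g; slotting in gimbal camera (348 g) lifts the total to 407 at 686 g.
The spare 19 g is too small for any remaining sensor, and no exchange beats 407.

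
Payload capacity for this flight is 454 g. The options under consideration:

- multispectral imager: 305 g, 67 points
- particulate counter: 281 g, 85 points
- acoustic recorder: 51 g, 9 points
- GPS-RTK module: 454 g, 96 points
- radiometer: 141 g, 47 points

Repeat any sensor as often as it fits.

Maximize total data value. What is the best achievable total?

Ranking by ratio (data value/g): radiometer 0.33, particulate counter 0.30, multispectral imager 0.22.
3×radiometer uses 423 of the 454 g and totals 141.
Nothing else within 454 g beats 141.

141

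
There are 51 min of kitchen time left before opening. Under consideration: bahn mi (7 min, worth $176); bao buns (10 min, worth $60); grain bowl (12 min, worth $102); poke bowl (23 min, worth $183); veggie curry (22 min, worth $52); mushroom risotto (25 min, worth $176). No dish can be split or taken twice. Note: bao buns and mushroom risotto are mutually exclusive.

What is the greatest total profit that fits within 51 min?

461

By profit per min: bahn mi 25.14, grain bowl 8.50, poke bowl 7.96 lead.
Bahn mi + grain bowl + poke bowl uses 42 of the 51 min and totals 461.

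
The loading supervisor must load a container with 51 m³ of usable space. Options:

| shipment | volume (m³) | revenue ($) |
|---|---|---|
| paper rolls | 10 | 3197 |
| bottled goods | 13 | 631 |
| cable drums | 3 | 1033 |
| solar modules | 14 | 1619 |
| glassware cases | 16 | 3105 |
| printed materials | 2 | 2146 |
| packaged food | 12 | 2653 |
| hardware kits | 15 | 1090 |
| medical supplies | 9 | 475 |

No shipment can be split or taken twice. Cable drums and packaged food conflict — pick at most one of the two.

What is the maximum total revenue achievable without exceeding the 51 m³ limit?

11576

Taking paper rolls + glassware cases + printed materials + packaged food + medical supplies: 49 m³ used, 11576 in revenue.
An exhaustive check of the 512 subsets confirms 11576.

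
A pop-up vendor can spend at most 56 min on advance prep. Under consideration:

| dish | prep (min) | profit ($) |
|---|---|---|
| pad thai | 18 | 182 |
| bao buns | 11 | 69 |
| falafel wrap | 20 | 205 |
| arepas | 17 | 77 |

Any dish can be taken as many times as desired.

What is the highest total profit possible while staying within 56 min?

A density-first pass picks bao buns + 2×falafel wrap — 479 at 51 min.
Dropping bao buns and falafel wrap frees 31 min; slotting in 2×pad thai (36 min) lifts the total to 569 at 56 min.
No other feasible combination exceeds 569.

569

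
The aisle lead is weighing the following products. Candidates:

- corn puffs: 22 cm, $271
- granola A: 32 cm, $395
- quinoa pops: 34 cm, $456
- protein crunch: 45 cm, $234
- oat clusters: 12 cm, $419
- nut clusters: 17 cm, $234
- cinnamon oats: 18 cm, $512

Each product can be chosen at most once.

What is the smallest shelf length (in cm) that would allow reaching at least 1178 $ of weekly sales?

Minimise cm subject to total weekly sales ≥ 1178.
corn puffs + oat clusters + cinnamon oats: 1202 weekly sales at 52 cm.
No combination under 52 cm hits 1178.

52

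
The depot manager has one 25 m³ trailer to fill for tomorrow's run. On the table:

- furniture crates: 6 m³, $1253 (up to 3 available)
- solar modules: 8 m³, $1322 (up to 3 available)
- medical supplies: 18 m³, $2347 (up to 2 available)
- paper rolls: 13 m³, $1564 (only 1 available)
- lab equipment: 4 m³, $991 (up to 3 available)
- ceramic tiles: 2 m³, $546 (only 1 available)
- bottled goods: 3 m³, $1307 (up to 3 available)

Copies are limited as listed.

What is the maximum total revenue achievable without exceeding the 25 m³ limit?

Filling by ratio: 3×lab equipment + ceramic tiles + 3×bottled goods for 7440, with 2 m³ left unused.
Replace lab equipment with furniture crates: the trade gains 262 net, giving 7702 at 25 m³.

7702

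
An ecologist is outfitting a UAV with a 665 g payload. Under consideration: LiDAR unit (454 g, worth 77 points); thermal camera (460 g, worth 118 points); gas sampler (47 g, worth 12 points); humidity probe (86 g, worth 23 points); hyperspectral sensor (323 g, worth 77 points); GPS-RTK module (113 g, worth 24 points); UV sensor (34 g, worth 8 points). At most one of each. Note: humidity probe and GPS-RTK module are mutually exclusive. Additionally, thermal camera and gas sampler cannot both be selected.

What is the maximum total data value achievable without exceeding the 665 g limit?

150

Best packing: thermal camera + GPS-RTK module + UV sensor — 607 g, 150 total.
That's the maximum — no feasible swap from here does better than 150.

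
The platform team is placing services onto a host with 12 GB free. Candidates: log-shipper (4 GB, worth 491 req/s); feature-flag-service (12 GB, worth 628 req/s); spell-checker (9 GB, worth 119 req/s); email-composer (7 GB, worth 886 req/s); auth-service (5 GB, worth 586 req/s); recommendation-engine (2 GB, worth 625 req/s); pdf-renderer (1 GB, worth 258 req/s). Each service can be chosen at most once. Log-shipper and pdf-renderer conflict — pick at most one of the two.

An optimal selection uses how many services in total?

3

Optimal total is 1769.
For example email-composer + recommendation-engine + pdf-renderer achieves it, using 10 GB.
All optima have 3 services.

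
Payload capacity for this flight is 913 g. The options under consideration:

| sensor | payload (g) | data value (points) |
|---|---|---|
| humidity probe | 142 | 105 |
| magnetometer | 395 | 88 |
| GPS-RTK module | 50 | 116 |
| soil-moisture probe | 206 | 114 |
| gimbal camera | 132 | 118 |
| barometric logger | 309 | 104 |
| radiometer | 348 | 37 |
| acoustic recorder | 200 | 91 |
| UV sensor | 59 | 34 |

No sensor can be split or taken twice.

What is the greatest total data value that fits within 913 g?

591

Density check — GPS-RTK module 2.32, gimbal camera 0.89, humidity probe 0.74 are the best per g.
Greedy by ratio would take humidity probe + GPS-RTK module + soil-moisture probe + gimbal camera + acoustic recorder + UV sensor: 789 g used, total 578.
Dropping acoustic recorder frees 200 g; slotting in barometric logger (309 g) lifts the total to 591 at 898 g.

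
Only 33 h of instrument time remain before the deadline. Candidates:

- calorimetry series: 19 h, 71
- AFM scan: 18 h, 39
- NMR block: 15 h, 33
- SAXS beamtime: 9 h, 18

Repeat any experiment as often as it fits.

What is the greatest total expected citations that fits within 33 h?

Taking calorimetry series + SAXS beamtime: 28 h used, 89 in expected citations.

89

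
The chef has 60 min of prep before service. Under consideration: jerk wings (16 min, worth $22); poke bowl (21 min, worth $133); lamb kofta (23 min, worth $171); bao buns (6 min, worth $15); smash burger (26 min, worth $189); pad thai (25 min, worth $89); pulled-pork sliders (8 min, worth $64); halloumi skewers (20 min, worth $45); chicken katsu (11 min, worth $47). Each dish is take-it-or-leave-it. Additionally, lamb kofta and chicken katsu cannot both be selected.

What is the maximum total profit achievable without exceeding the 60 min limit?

424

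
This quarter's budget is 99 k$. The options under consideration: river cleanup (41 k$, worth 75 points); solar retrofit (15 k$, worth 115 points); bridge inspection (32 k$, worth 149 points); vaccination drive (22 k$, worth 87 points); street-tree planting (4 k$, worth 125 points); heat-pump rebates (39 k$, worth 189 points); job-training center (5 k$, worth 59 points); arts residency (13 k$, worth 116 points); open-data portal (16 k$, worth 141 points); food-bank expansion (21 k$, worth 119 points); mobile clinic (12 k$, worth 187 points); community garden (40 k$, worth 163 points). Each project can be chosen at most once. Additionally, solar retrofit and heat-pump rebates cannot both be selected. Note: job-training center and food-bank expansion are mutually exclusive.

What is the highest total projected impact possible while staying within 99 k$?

892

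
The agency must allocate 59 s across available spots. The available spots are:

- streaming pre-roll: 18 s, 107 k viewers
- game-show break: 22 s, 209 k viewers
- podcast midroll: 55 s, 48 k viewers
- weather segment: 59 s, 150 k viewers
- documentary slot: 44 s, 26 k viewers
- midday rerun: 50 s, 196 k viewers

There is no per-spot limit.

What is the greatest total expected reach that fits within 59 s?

By expected reach per s: game-show break 9.50, streaming pre-roll 5.94, midday rerun 3.92 lead.
The ratio heuristic lands on 2×game-show break (418) but leaves 15 s idle.
The 22 s tied up in game-show break is better spent on 2×streaming pre-roll — total rises to 423 (58 s).
Nothing else within 59 s beats 423.

423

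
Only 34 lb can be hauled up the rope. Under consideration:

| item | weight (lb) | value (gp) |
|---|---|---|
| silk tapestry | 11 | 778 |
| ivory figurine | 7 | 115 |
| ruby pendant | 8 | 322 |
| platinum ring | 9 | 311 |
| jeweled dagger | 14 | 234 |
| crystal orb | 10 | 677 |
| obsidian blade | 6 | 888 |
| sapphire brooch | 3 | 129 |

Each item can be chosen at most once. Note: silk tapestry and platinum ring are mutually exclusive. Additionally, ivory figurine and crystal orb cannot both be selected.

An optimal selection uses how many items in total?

Optimal total is 2472.
For example silk tapestry + crystal orb + obsidian blade + sapphire brooch achieves it, using 30 lb.
Every optimal selection uses 4 items.

4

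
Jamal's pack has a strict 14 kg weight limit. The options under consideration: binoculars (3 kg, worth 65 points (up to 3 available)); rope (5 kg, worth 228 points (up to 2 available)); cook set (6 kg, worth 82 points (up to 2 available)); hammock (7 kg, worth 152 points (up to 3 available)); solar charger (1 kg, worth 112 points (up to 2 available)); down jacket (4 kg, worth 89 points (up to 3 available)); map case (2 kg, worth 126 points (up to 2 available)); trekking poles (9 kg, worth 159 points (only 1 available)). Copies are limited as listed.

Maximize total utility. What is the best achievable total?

A density-first pass picks binoculars + rope + 2×solar charger + 2×map case — 769 at 14 kg.
The 5 kg tied up in binoculars and map case is better spent on rope — total rises to 806 (14 kg).

806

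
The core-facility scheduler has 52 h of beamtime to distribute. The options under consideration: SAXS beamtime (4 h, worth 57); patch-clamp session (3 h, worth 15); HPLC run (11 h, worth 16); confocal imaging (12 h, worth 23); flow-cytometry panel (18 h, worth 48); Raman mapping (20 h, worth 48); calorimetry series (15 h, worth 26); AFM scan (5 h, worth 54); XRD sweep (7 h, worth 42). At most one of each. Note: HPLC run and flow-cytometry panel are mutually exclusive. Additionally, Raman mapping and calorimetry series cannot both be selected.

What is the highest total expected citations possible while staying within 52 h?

242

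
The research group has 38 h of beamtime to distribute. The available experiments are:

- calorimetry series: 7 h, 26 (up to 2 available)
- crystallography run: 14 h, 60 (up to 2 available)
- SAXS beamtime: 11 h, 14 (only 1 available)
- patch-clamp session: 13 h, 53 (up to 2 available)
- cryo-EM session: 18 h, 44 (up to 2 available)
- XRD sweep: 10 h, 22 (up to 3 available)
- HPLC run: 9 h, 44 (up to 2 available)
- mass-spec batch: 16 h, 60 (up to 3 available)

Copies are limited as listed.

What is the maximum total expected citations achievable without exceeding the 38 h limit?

Taking the top-ratio experiments first gives crystallography run + 2×HPLC run for 148 (32 h).
Dropping crystallography run frees 14 h; slotting in calorimetry series + patch-clamp session (20 h) lifts the total to 167 at 38 h.

167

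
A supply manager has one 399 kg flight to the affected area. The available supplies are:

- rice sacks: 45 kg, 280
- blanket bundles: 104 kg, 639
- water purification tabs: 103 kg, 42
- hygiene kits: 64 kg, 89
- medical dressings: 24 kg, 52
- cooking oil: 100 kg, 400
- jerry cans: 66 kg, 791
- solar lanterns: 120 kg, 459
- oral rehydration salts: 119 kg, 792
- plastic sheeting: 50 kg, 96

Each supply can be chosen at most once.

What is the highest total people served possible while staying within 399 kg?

Ranking by ratio (people served/kg): jerry cans 11.98, oral rehydration salts 6.66, rice sacks 6.22.
Filling by ratio: rice sacks + blanket bundles + medical dressings + jerry cans + oral rehydration salts for 2554, with 41 kg left unused.
The 69 kg tied up in rice sacks and medical dressings is better spent on cooking oil — total rises to 2622 (389 kg).
Nothing else within 399 kg beats 2622.

2622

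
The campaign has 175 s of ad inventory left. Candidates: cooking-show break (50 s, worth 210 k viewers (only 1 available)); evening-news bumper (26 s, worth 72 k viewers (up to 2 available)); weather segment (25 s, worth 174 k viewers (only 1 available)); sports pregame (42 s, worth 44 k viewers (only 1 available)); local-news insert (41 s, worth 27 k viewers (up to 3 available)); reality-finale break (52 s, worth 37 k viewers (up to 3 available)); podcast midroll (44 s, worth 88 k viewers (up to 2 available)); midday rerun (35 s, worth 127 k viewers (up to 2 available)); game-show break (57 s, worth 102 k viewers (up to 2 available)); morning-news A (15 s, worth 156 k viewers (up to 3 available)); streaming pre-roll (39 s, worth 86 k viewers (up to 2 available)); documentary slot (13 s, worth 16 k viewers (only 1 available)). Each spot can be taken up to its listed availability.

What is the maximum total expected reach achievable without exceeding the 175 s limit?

By expected reach per s: morning-news A 10.40, weather segment 6.96, cooking-show break 4.20, midday rerun 3.63 lead.
Taking the top-ratio spots first gives cooking-show break + weather segment + midday rerun + 3×morning-news A + documentary slot for 995 (168 s).
Replace midday rerun and documentary slot with 2×evening-news bumper: the trade gains 1 net, giving 996 at 172 s.

996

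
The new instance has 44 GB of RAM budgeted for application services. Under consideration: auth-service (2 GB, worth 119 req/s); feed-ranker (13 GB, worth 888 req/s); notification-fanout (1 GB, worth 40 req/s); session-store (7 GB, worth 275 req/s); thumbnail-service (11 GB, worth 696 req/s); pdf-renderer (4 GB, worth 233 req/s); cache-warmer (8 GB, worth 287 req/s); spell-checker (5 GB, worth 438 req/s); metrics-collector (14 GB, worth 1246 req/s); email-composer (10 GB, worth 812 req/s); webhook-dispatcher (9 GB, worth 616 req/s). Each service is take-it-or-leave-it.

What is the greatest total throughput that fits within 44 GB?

3503

Greedy by ratio would take auth-service + pdf-renderer + spell-checker + metrics-collector + email-composer + webhook-dispatcher: 44 GB used, total 3464.
Replace pdf-renderer and webhook-dispatcher with feed-ranker: the trade gains 39 net, giving 3503 at 44 GB.
Every other selection either busts 44 GB or fails to beat 3503.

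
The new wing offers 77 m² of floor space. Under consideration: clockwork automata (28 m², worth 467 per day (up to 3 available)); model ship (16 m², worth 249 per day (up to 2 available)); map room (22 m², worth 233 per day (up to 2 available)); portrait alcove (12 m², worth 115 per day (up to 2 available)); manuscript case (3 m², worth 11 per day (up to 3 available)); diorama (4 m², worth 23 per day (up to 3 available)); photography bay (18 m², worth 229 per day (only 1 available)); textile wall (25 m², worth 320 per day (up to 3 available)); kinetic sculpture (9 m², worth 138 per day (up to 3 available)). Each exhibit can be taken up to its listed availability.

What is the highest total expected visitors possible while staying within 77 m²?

1221

The ratio heuristic lands on 2×clockwork automata + model ship + diorama (1206) but leaves 1 m² idle.
Dropping model ship and diorama frees 20 m²; slotting in manuscript case + 2×kinetic sculpture (21 m²) lifts the total to 1221 at 77 m².
Every other selection either busts 77 m² or exceeds an availability limit or fails to beat 1221.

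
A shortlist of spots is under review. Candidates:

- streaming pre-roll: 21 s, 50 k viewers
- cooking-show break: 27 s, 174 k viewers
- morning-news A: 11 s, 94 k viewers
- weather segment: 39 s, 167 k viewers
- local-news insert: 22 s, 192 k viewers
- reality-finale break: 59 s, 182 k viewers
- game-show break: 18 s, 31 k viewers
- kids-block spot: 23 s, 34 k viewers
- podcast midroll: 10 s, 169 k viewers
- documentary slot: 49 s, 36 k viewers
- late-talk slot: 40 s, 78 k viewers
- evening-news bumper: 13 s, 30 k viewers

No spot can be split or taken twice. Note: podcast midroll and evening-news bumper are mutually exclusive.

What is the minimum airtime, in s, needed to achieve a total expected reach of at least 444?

Minimise s subject to total expected reach ≥ 444.
Taking morning-news A + local-news insert + podcast midroll gives 455 (≥ 444) for 43 s.
No combination under 43 s hits 444.

43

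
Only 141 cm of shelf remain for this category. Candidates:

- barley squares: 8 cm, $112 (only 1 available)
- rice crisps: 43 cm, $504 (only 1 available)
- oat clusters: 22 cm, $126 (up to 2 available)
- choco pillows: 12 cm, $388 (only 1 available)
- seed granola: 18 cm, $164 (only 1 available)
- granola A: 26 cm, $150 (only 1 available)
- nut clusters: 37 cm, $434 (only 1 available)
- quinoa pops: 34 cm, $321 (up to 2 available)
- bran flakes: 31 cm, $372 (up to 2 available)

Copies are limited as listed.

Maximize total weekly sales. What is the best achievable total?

Filling by ratio: barley squares + choco pillows + seed granola + nut clusters + 2×bran flakes for 1842, with 4 cm left unused.
The 39 cm tied up in barley squares and bran flakes is better spent on rice crisps — total rises to 1862 (141 cm).
That's the maximum — no swap from here does better than 1862.

1862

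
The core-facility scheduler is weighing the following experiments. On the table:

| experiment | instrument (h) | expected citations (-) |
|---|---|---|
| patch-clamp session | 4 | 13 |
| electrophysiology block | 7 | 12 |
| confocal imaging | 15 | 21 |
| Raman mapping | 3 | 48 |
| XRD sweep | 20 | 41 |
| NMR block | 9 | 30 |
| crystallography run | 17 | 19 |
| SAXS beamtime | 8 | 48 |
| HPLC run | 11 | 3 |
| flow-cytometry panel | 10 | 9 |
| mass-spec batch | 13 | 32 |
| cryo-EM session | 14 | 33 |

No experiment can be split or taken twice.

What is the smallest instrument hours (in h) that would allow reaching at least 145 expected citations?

31

Need the lightest bundle worth ≥ 145.
patch-clamp session + electrophysiology block + Raman mapping + NMR block + SAXS beamtime: 151 expected citations at 31 h.
No combination under 31 h hits 145.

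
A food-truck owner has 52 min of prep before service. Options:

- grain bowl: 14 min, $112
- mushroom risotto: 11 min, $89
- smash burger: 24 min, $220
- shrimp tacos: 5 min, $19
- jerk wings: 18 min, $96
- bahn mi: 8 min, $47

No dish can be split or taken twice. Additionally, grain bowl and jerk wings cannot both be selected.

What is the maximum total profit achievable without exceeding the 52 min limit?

421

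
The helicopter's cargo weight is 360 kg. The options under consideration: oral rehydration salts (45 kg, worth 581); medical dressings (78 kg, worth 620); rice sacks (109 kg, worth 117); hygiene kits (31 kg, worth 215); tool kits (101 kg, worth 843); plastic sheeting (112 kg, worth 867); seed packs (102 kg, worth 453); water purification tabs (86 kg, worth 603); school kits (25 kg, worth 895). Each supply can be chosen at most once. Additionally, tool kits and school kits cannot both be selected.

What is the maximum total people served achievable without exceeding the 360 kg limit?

3566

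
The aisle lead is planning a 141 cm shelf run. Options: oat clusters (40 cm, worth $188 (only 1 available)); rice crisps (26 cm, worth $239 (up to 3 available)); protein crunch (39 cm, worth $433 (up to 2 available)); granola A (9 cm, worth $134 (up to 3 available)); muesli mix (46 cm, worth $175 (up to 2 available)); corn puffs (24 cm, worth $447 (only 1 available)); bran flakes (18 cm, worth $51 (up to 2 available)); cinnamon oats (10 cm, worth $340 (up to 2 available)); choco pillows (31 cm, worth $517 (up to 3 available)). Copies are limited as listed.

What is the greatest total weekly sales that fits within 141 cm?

Taking corn puffs + 2×cinnamon oats + 3×choco pillows: 137 cm used, 2678 in weekly sales.
No other feasible combination exceeds 2678.

2678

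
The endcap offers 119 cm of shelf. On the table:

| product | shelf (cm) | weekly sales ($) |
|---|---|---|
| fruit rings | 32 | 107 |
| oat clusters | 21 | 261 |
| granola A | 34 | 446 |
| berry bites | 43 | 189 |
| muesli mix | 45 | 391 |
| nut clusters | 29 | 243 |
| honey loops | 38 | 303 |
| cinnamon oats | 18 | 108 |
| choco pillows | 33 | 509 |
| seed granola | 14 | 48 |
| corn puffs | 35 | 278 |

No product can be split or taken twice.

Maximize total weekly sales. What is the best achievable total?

1459

Density check — choco pillows 15.42, granola A 13.12, oat clusters 12.43 are the best per cm.
Oat clusters + granola A + nut clusters + choco pillows uses 117 of the 119 cm and totals 1459.
Next best is granola A + muesli mix + choco pillows at 1346 (112 cm) — short by 113.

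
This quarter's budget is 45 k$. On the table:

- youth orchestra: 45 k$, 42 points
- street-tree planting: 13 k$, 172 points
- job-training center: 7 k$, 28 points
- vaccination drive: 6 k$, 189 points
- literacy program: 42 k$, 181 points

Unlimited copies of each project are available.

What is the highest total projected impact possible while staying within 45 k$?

Taking 7×vaccination drive: 42 k$ used, 1323 in projected impact.
Every other selection either busts 45 k$ or fails to beat 1323.

1323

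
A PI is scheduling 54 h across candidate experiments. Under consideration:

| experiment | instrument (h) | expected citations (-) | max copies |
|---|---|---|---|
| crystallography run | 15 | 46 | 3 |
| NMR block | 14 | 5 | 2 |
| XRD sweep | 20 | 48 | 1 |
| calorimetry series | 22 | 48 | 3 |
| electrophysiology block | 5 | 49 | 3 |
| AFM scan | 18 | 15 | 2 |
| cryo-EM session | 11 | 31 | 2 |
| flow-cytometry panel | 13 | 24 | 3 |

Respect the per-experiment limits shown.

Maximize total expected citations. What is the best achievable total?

255

Greedy by ratio would take 2×crystallography run + 3×electrophysiology block: 45 h used, total 239.
Replace crystallography run with 2×cryo-EM session: the trade gains 16 net, giving 255 at 52 h.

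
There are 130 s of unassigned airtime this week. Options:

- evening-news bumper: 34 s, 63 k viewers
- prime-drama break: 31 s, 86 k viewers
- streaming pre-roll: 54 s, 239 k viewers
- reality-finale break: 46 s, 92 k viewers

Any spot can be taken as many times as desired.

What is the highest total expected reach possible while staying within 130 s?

Density check — streaming pre-roll 4.43, prime-drama break 2.77, reality-finale break 2.00 are the best per s.
Taking 2×streaming pre-roll: 108 s used, 478 in expected reach.
No other feasible combination exceeds 478.

478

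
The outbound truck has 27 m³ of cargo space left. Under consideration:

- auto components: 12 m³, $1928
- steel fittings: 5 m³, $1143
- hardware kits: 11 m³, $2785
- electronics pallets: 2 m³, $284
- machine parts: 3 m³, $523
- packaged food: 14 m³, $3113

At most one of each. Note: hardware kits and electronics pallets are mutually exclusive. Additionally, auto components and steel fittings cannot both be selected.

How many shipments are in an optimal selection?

Optimal total is 5898.
One optimal bundle: hardware kits + packaged food (25 m³).
Any selection reaching 5898 contains exactly 2 shipments.

2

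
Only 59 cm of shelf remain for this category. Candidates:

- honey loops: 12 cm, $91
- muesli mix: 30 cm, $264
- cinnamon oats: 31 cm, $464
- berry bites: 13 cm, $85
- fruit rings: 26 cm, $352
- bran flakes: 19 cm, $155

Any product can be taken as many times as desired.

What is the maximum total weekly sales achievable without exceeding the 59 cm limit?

816

Ranking by ratio (weekly sales/cm): cinnamon oats 14.97, fruit rings 13.54, muesli mix 8.80.
The ratio ordering already packs tightly: cinnamon oats + fruit rings, 57 cm, 816.
No other feasible combination exceeds 816.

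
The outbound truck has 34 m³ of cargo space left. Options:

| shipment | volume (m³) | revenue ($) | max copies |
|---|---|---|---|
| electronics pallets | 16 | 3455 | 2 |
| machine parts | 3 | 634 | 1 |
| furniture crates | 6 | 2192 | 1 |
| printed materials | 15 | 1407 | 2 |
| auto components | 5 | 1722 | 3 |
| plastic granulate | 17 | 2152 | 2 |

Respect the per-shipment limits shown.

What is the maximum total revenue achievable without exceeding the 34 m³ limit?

Taking the top-ratio shipments first gives machine parts + furniture crates + 3×auto components for 7992 (24 m³).
The 6 m³ tied up in furniture crates is better spent on electronics pallets — total rises to 9255 (34 m³).
No other feasible combination exceeds 9255.

9255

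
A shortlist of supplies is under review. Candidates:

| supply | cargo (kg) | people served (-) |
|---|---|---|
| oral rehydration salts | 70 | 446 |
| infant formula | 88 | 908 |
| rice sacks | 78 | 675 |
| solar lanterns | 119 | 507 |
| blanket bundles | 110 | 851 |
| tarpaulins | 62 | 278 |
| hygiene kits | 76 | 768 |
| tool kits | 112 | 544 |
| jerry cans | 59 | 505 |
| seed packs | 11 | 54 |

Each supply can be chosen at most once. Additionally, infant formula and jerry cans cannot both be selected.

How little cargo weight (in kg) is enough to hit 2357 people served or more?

253

Need the lightest bundle worth ≥ 2357.
Taking infant formula + rice sacks + hygiene kits + seed packs gives 2405 (≥ 2357) for 253 kg.
Any bundle with less than 253 kg falls short of 2357.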